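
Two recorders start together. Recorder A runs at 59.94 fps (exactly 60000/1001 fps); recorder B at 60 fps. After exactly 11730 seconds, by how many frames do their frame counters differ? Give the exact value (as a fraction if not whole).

A emits 60000/1001 × 11730 = 703800000/1001 frames; B emits 60 × 11730 = 703800.
Difference = 703800/1001 frames (≈ 703.0969); B is ahead of A.

703800/1001 frames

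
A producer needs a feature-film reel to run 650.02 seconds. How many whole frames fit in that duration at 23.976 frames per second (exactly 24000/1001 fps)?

15584 frames

Frames = 650.02 × 24000/1001 = 2228640/143 ≈ 15584.8951.
Complete frames: 15584.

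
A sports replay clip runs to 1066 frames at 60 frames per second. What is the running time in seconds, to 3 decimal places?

17.767 seconds

Running time = 1066 × 1/60 = 533/30 s ≈ 17.767 s.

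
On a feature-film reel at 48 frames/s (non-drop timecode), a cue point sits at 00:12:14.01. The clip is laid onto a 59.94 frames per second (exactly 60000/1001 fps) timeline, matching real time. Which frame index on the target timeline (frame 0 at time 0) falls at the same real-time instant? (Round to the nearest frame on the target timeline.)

frame 43997

Source frame index: (0×3600 + 12×60 + 14) × 48 + 1 = 35233.
Real time: 35233 / (48) = 35233/48 s.
Target frame: (35233/48) × (60000/1001) = 4003750/91 ≈ 43997.253 → 43997.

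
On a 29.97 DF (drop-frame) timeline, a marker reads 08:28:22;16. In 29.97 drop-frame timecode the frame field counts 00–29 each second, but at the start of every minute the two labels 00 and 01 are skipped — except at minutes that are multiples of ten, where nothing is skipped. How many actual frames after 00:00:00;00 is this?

914160

As if non-drop at 30 labels/s: (8 × 3600 + 28 × 60 + 22) × 30 + 16 = 915076.
Minute boundaries passed: 508; those not divisible by 10: 508 − 50 = 458; dropped labels = 2 × 458 = 916.
Actual frame index = 915076 − 916 = 914160.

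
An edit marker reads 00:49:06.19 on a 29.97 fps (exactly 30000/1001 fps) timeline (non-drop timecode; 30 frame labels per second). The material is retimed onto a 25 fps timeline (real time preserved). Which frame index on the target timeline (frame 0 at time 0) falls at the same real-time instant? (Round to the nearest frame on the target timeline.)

frame 73739

Source frame index: (0×3600 + 49×60 + 6) × 30 + 19 = 88399.
Real time: 88399 / (30000/1001) = 88487399/30000 s.
Target frame: (88487399/30000) × (25) = 88487399/1200 ≈ 73739.499 → 73739.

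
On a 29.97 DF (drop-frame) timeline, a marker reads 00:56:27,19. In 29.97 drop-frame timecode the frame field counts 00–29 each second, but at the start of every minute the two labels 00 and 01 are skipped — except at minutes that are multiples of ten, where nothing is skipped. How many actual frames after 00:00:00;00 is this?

101527

As if non-drop at 30 labels/s: (0 × 3600 + 56 × 60 + 27) × 30 + 19 = 101629.
Minute boundaries passed: 56; those not divisible by 10: 56 − 5 = 51; dropped labels = 2 × 51 = 102.
Actual frame index = 101629 − 102 = 101527.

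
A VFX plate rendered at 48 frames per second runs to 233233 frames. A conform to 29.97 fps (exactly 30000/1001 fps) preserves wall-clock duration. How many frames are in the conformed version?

Target frames = source frames × (target rate / source rate) = 233233 × (30000/1001)/(48) = 233233 × 625/1001 = 145625.

145625 frames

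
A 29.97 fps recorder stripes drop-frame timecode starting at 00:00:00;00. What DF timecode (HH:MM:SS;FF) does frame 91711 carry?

00:51:00;03

Each 10-minute DF block holds 10 × 60 × 30 − 9 × 2 = 17982 frames. 91711 ÷ 17982 → 5 full blocks, remainder 1801.
Within the partial block the first minute is 1800 frames and each further minute 1798, so 1 further minute boundary passed. Total skipped labels = 18 × 5 + 2 × 1 = 92.
Non-drop label index = 91711 + 92 = 91803; at 30 labels/s that is 00:51:00:03, i.e. DF 00:51:00;03.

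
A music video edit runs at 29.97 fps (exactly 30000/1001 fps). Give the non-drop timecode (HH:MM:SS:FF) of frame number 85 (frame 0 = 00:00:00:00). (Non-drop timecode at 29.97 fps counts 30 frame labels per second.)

00:00:02:25

85 ÷ 30 = 2 full seconds, remainder 25 frames.
2 s = 0 h 0 min 2 s.
Timecode: 00:00:02:25.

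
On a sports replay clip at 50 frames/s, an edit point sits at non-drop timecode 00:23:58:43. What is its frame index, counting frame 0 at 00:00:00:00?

Total seconds to the label: (0 × 3600 + 23 × 60 + 58) = 1438.
Frame index = 1438 × 50 + 43 = 71943.

frame 71943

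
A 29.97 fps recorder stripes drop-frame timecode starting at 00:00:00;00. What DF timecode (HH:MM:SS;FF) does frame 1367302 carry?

12:40:22;10

Ten DF minutes hold 17982 frames, so frame 1367302 lies in block 76 (frames 1366632–1384613) with 670 frames into that block.
The block's first minute is 1800 frames and the rest 1798 each; 670 frames reaches minute 0, so 76 × 18 + 0 × 2 = 1368 labels have been skipped so far.
Adding those back, label number 1367302 + 1368 = 1368670 at 30 labels/s is 45622 s + 10 f = 12 h 40 min 22 s frame 10, i.e. 12:40:22;10.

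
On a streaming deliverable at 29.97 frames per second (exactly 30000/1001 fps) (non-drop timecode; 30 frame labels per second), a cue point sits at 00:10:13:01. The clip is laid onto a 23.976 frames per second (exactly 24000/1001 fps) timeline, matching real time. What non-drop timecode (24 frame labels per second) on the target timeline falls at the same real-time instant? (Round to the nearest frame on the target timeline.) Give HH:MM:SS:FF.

Source frame index: (0×3600 + 10×60 + 13) × 30 + 1 = 18391.
Real time: 18391 / (30000/1001) = 18409391/30000 s.
Target frame: (18409391/30000) × (24000/1001) = 73564/5 ≈ 14712.800 → 14713.
At 24 labels/s: frame 14713 → 00:10:13:01.

00:10:13:01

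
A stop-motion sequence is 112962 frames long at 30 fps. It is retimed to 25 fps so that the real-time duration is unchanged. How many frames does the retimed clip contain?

94135 frames

Frames at target rate = 112962 × (25) / (30) = 94135.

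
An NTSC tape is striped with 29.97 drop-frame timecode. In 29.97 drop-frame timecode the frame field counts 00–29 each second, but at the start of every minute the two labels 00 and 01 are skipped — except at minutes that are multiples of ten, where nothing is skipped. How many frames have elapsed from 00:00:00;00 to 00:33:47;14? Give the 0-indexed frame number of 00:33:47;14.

As if non-drop at 30 labels/s: (0 × 3600 + 33 × 60 + 47) × 30 + 14 = 60824.
Minute boundaries passed: 33; those not divisible by 10: 33 − 3 = 30; dropped labels = 2 × 30 = 60.
Actual frame index = 60824 − 60 = 60764.

60764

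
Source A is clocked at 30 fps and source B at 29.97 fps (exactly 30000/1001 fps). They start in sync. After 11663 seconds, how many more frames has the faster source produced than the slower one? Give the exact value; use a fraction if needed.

349890/1001 frames

A emits 30 × 11663 = 349890 frames; B emits 30000/1001 × 11663 = 349890000/1001.
Difference = 349890/1001 frames (≈ 349.5405); B is behind A.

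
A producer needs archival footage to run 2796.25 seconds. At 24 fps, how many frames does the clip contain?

Frames = 2796.25 × 24 = 67110.

67110 frames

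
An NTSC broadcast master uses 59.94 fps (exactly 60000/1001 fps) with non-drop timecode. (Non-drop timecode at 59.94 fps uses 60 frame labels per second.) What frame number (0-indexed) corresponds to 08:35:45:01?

1856701

Total seconds to the label: (8 × 3600 + 35 × 60 + 45) = 30945.
Frame index = 30945 × 60 + 1 = 1856701.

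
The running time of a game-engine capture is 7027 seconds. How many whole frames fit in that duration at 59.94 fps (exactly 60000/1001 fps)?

Frames = 7027 × 60000/1001 = 421620000/1001 ≈ 421198.8012.
Complete frames: 421198.

421198 frames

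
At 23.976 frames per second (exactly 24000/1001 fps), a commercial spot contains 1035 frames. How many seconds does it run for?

43.168125 seconds

Running time = 1035 / (24000/1001) = 43.168125 s.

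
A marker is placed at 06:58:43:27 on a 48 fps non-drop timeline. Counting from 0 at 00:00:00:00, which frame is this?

1205931

Total seconds to the label: (6 × 3600 + 58 × 60 + 43) = 25123.
Frame index = 25123 × 48 + 27 = 1205931.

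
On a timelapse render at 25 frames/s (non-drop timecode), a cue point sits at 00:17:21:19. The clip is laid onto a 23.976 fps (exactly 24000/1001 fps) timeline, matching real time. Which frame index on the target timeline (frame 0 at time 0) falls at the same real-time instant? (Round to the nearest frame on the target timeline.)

Source frame index: (0×3600 + 17×60 + 21) × 25 + 19 = 26044.
Real time: 26044 / (25) = 26044/25 s.
Target frame: (26044/25) × (24000/1001) = 25002240/1001 ≈ 24977.263 → 24977.

frame 24977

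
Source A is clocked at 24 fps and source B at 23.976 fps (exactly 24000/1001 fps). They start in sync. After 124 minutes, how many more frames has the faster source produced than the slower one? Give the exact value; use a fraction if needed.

124 min = 7440 s.
A emits 24 × 7440 = 178560 frames; B emits 24000/1001 × 7440 = 178560000/1001.
Difference = 178560/1001 frames (≈ 178.3816); B is behind A.

178560/1001 frames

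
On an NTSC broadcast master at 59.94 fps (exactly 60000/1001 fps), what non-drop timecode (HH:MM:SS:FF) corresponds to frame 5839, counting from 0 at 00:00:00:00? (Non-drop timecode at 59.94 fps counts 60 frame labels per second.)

5839 ÷ 60 = 97 full seconds, remainder 19 frames.
97 s = 0 h 1 min 37 s.
Timecode: 00:01:37:19.

00:01:37:19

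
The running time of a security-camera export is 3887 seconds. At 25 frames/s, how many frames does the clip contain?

Frames = 3887 × 25 = 97175.

97175 frames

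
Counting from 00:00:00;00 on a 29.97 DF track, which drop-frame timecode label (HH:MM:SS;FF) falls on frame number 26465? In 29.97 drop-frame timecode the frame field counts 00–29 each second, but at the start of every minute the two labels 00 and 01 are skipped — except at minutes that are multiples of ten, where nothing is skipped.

00:14:43;01

Each 10-minute DF block holds 10 × 60 × 30 − 9 × 2 = 17982 frames. 26465 ÷ 17982 → 1 full block, remainder 8483.
Within the partial block the first minute is 1800 frames and each further minute 1798, so 4 further minute boundaries passed. Total skipped labels = 18 × 1 + 2 × 4 = 26.
Non-drop label index = 26465 + 26 = 26491; at 30 labels/s that is 00:14:43:01, i.e. DF 00:14:43;01.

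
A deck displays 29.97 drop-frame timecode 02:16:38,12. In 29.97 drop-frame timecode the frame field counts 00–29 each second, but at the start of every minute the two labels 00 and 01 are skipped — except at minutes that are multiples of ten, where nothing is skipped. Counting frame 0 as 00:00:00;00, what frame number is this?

245706

As if non-drop at 30 labels/s: (2 × 3600 + 16 × 60 + 38) × 30 + 12 = 245952.
Minute boundaries passed: 136; those not divisible by 10: 136 − 13 = 123; dropped labels = 2 × 123 = 246.
Actual frame index = 245952 − 246 = 245706.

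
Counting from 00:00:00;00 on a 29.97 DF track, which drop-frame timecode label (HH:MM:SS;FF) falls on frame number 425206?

Each 10-minute DF block holds 10 × 60 × 30 − 9 × 2 = 17982 frames. 425206 ÷ 17982 → 23 full blocks, remainder 11620.
Within the partial block the first minute is 1800 frames and each further minute 1798, so 6 further minute boundaries passed. Total skipped labels = 18 × 23 + 2 × 6 = 426.
Non-drop label index = 425206 + 426 = 425632; at 30 labels/s that is 03:56:27:22, i.e. DF 03:56:27;22.

03:56:27;22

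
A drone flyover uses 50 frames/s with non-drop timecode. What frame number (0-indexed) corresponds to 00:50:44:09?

152209

Total seconds to the label: (0 × 3600 + 50 × 60 + 44) = 3044.
Frame index = 3044 × 50 + 9 = 152209.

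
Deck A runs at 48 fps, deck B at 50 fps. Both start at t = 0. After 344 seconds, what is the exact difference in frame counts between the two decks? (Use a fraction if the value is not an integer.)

A emits 48 × 344 = 16512 frames; B emits 50 × 344 = 17200.
Difference = 688 frames; B is ahead of A.

688 frames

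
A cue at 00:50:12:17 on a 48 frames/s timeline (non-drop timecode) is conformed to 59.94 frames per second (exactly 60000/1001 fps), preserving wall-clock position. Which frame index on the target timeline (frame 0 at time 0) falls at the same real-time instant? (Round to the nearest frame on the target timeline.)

Source frame index: (0×3600 + 50×60 + 12) × 48 + 17 = 144593.
Real time: 144593 / (48) = 144593/48 s.
Target frame: (144593/48) × (60000/1001) = 180741250/1001 ≈ 180560.689 → 180561.

frame 180561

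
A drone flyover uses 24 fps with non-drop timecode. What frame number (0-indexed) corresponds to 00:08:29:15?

Total seconds to the label: (0 × 3600 + 8 × 60 + 29) = 509.
Frame index = 509 × 24 + 15 = 12231.

12231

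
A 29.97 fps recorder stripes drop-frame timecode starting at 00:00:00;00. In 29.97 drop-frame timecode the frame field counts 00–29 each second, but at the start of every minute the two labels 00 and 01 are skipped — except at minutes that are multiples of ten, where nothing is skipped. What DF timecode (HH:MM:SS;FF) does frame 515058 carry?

Each 10-minute DF block holds 10 × 60 × 30 − 9 × 2 = 17982 frames. 515058 ÷ 17982 → 28 full blocks, remainder 11562.
Within the partial block the first minute is 1800 frames and each further minute 1798, so 6 further minute boundaries passed. Total skipped labels = 18 × 28 + 2 × 6 = 516.
Non-drop label index = 515058 + 516 = 515574; at 30 labels/s that is 04:46:25:24, i.e. DF 04:46:25;24.

04:46:25;24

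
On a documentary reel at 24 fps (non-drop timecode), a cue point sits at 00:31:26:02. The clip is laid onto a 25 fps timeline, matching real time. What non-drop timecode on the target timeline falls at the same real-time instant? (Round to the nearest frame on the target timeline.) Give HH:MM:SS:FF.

Source frame index: (0×3600 + 31×60 + 26) × 24 + 2 = 45266.
Real time: 45266 / (24) = 22633/12 s.
Target frame: (22633/12) × (25) = 565825/12 ≈ 47152.083 → 47152.
At 25 labels/s: frame 47152 → 00:31:26:02.

00:31:26:02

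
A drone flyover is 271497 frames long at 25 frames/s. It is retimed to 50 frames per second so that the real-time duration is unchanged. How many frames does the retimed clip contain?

Target frames = source frames × (target rate / source rate) = 271497 × (50)/(25) = 271497 × 2 = 542994.

542994 frames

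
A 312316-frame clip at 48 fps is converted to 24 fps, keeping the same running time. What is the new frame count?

156158 frames

Frames at target rate = 312316 × (24) / (48) = 156158.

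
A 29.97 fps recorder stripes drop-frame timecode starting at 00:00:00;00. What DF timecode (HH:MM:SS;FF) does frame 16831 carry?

Ten DF minutes hold 17982 frames, so frame 16831 lies in block 0 (frames 0–17981) with 16831 frames into that block.
The block's first minute is 1800 frames and the rest 1798 each; 16831 frames reaches minute 9, so 0 × 18 + 9 × 2 = 18 labels have been skipped so far.
Adding those back, label number 16831 + 18 = 16849 at 30 labels/s is 561 s + 19 f = 0 h 9 min 21 s frame 19, i.e. 00:09:21;19.

00:09:21;19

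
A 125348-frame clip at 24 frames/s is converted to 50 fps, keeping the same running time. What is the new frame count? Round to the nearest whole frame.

261142 frames

Frames at target rate = 125348 × (50) / (24) = 783425/3 ≈ 261141.667.
Nearest whole frame: 261142.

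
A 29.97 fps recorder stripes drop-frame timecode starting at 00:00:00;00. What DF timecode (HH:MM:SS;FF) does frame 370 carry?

Ten DF minutes hold 17982 frames, so frame 370 lies in block 0 (frames 0–17981) with 370 frames into that block.
The block's first minute is 1800 frames and the rest 1798 each; 370 frames reaches minute 0, so 0 × 18 + 0 × 2 = 0 labels have been skipped so far.
Adding those back, label number 370 + 0 = 370 at 30 labels/s is 12 s + 10 f = 0 h 0 min 12 s frame 10, i.e. 00:00:12;10.

00:00:12;10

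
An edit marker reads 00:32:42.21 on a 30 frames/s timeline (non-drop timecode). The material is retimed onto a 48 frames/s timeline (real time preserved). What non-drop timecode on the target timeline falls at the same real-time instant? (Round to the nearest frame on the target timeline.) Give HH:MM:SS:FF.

00:32:42:34

Source frame index: (0×3600 + 32×60 + 42) × 30 + 21 = 58881.
Real time: 58881 / (30) = 19627/10 s.
Target frame: (19627/10) × (48) = 471048/5 ≈ 94209.600 → 94210.
At 48 labels/s: frame 94210 → 00:32:42:34.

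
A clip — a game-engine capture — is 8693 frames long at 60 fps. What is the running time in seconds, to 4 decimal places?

144.8833 seconds

Running time = 8693 × 1/60 = 8693/60 s ≈ 144.8833 s.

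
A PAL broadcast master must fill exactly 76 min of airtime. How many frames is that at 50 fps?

76 min = 4560 s.
Frames = 4560 × 50 = 228000.

228000 frames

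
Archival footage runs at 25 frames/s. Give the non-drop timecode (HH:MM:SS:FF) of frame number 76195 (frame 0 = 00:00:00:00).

00:50:47:20

76195 ÷ 25 = 3047 full seconds, remainder 20 frames.
3047 s = 0 h 50 min 47 s.
Timecode: 00:50:47:20.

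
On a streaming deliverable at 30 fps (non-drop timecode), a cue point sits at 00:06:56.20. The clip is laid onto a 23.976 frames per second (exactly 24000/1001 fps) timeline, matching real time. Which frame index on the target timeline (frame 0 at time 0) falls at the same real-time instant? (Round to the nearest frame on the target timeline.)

frame 9990

Source frame index: (0×3600 + 6×60 + 56) × 30 + 20 = 12500.
Real time: 12500 / (30) = 1250/3 s.
Target frame: (1250/3) × (24000/1001) = 10000000/1001 ≈ 9990.010 → 9990.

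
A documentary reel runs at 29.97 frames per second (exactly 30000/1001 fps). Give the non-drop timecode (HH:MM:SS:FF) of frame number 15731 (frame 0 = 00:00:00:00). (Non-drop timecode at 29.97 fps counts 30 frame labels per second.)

00:08:44:11

15731 ÷ 30 = 524 full seconds, remainder 11 frames.
524 s = 0 h 8 min 44 s.
Timecode: 00:08:44:11.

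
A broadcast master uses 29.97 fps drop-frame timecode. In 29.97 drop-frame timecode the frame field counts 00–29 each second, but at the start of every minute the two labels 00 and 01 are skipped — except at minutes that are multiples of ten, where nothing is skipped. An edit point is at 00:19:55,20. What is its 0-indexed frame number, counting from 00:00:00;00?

Complete 10-minute blocks: 1, each 17982 frames → 17982.
Remaining 9 whole minutes in the current block: 1800 + 8 × 1798 = 16184 frames.
Within the current minute: 55 × 30 + 20 − 2 = 1668 (labels ;00/;01 skipped at this minute). Total = 17982 + 16184 + 1668 = 35834.

35834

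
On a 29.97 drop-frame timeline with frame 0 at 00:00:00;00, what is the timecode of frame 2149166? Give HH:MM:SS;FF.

19:55:10;18

Each 10-minute DF block holds 10 × 60 × 30 − 9 × 2 = 17982 frames. 2149166 ÷ 17982 → 119 full blocks, remainder 9308.
Within the partial block the first minute is 1800 frames and each further minute 1798, so 5 further minute boundaries passed. Total skipped labels = 18 × 119 + 2 × 5 = 2152.
Non-drop label index = 2149166 + 2152 = 2151318; at 30 labels/s that is 19:55:10:18, i.e. DF 19:55:10;18.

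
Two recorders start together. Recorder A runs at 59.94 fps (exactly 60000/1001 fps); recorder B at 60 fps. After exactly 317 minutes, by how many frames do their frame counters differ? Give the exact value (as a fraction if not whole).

1141200/1001 frames

317 min = 19020 s.
A emits 60000/1001 × 19020 = 1141200000/1001 frames; B emits 60 × 19020 = 1141200.
Difference = 1141200/1001 frames (≈ 1140.0599); B is ahead of A.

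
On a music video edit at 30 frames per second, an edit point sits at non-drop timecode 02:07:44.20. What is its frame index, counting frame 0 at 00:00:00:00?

229940

Total seconds to the label: (2 × 3600 + 7 × 60 + 44) = 7664.
Frame index = 7664 × 30 + 20 = 229940.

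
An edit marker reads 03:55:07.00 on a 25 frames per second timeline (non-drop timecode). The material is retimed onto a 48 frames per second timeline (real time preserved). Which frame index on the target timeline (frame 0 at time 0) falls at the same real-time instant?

frame 677136

Source frame index: (3×3600 + 55×60 + 7) × 25 + 0 = 352675.
Real time: 352675 / (25) = 14107 s.
Target frame: (14107) × (48) = 677136.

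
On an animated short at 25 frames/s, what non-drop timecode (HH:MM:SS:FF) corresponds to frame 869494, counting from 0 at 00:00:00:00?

09:39:39:19

869494 ÷ 25 = 34779 full seconds, remainder 19 frames.
34779 s = 9 h 39 min 39 s.
Timecode: 09:39:39:19.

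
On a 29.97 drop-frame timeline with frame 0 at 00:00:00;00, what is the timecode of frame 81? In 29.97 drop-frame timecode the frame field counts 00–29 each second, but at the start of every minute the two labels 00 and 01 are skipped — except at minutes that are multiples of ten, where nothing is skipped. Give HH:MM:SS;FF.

00:00:02;21

Ten DF minutes hold 17982 frames, so frame 81 lies in block 0 (frames 0–17981) with 81 frames into that block.
The block's first minute is 1800 frames and the rest 1798 each; 81 frames reaches minute 0, so 0 × 18 + 0 × 2 = 0 labels have been skipped so far.
Adding those back, label number 81 + 0 = 81 at 30 labels/s is 2 s + 21 f = 0 h 0 min 2 s frame 21, i.e. 00:00:02;21.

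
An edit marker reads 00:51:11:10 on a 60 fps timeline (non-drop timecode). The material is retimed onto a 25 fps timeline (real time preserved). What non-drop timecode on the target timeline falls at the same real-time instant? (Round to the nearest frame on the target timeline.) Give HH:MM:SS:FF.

Source frame index: (0×3600 + 51×60 + 11) × 60 + 10 = 184270.
Real time: 184270 / (60) = 18427/6 s.
Target frame: (18427/6) × (25) = 460675/6 ≈ 76779.167 → 76779.
At 25 labels/s: frame 76779 → 00:51:11:04.

00:51:11:04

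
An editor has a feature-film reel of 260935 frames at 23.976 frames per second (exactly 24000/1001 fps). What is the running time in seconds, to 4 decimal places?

Running time = 260935 × 1001/24000 = 52239187/4800 s ≈ 10883.1640 s.

10883.1640 seconds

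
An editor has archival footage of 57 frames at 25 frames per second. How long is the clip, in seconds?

Running time = 57 / (25) = 2.28 s.

2.28 seconds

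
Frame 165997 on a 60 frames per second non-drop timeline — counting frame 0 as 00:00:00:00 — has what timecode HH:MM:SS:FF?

00:46:06:37

165997 ÷ 60 = 2766 full seconds, remainder 37 frames.
2766 s = 0 h 46 min 6 s.
Timecode: 00:46:06:37.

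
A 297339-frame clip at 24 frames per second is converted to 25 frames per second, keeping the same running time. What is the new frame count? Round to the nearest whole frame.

309728 frames

Frames at target rate = 297339 × (25) / (24) = 2477825/8 ≈ 309728.125.
Nearest whole frame: 309728.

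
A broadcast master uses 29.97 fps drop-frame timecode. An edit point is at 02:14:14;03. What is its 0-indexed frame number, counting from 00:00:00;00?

As if non-drop at 30 labels/s: (2 × 3600 + 14 × 60 + 14) × 30 + 3 = 241623.
Minute boundaries passed: 134; those not divisible by 10: 134 − 13 = 121; dropped labels = 2 × 121 = 242.
Actual frame index = 241623 − 242 = 241381.

241381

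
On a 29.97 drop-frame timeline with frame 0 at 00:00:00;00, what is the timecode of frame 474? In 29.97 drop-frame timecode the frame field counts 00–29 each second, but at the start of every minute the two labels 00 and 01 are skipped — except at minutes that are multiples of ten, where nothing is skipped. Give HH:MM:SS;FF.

Each 10-minute DF block holds 10 × 60 × 30 − 9 × 2 = 17982 frames. 474 ÷ 17982 → 0 full blocks, remainder 474.
Within the partial block the first minute is 1800 frames and each further minute 1798, so 0 further minute boundaries passed. Total skipped labels = 18 × 0 + 2 × 0 = 0.
Non-drop label index = 474 + 0 = 474; at 30 labels/s that is 00:00:15:24, i.e. DF 00:00:15;24.

00:00:15;24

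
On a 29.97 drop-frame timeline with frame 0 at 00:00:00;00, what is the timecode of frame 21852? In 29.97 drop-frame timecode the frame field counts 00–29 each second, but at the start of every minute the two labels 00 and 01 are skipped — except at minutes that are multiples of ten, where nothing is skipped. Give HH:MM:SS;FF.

Ten DF minutes hold 17982 frames, so frame 21852 lies in block 1 (frames 17982–35963) with 3870 frames into that block.
The block's first minute is 1800 frames and the rest 1798 each; 3870 frames reaches minute 2, so 1 × 18 + 2 × 2 = 22 labels have been skipped so far.
Adding those back, label number 21852 + 22 = 21874 at 30 labels/s is 729 s + 4 f = 0 h 12 min 9 s frame 4, i.e. 00:12:09;04.

00:12:09;04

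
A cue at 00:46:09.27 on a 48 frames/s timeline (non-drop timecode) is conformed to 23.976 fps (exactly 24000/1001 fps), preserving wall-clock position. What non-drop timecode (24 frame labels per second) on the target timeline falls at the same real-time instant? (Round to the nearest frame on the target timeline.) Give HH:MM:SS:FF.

00:46:06:19

Source frame index: (0×3600 + 46×60 + 9) × 48 + 27 = 132939.
Real time: 132939 / (48) = 44313/16 s.
Target frame: (44313/16) × (24000/1001) = 66469500/1001 ≈ 66403.097 → 66403.
At 24 labels/s: frame 66403 → 00:46:06:19.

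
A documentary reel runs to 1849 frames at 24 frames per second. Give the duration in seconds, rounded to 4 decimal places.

77.0417 seconds

Running time = 1849 × 1/24 = 1849/24 s ≈ 77.0417 s.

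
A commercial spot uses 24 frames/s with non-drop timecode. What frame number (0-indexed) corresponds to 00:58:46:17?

Total seconds to the label: (0 × 3600 + 58 × 60 + 46) = 3526.
Frame index = 3526 × 24 + 17 = 84641.

frame 84641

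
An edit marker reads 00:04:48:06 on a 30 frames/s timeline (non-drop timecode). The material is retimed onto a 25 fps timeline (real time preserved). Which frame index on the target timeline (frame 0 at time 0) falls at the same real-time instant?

frame 7205

Source frame index: (0×3600 + 4×60 + 48) × 30 + 6 = 8646.
Real time: 8646 / (30) = 1441/5 s.
Target frame: (1441/5) × (25) = 7205.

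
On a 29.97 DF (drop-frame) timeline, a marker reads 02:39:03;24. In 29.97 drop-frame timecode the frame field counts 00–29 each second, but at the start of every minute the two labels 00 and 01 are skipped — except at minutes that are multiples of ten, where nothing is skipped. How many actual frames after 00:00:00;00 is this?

Complete 10-minute blocks: 15, each 17982 frames → 269730.
Remaining 9 whole minutes in the current block: 1800 + 8 × 1798 = 16184 frames.
Within the current minute: 3 × 30 + 24 − 2 = 112 (labels ;00/;01 skipped at this minute). Total = 269730 + 16184 + 112 = 286026.

286026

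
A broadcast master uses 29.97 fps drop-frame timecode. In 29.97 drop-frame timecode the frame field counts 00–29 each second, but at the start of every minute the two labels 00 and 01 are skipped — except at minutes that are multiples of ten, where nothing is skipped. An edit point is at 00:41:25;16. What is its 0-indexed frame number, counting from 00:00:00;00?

74492

Complete 10-minute blocks: 4, each 17982 frames → 71928.
Remaining 1 whole minute in the current block: 1800 + 0 × 1798 = 1800 frames.
Within the current minute: 25 × 30 + 16 − 2 = 764 (labels ;00/;01 skipped at this minute). Total = 71928 + 1800 + 764 = 74492.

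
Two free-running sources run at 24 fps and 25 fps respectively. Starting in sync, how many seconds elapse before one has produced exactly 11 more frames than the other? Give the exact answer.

11 seconds

The gap grows by |25 − 24| = 1 frame per second.
Time for a 11-frame gap: 11 ÷ (1) = 11 s.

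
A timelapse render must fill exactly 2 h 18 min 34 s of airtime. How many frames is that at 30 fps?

249420 frames

2 h 18 min 34 s = 8314 s.
Frames = 8314 × 30 = 249420.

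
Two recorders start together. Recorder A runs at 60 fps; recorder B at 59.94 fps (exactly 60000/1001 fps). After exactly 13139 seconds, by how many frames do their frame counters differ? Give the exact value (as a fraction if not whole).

A emits 60 × 13139 = 788340 frames; B emits 60000/1001 × 13139 = 112620000/143.
Difference = 112620/143 frames (≈ 787.5524); B is behind A.

112620/143 frames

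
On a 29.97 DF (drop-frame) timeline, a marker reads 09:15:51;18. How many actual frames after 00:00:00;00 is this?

As if non-drop at 30 labels/s: (9 × 3600 + 15 × 60 + 51) × 30 + 18 = 1000548.
Minute boundaries passed: 555; those not divisible by 10: 555 − 55 = 500; dropped labels = 2 × 500 = 1000.
Actual frame index = 1000548 − 1000 = 999548.

999548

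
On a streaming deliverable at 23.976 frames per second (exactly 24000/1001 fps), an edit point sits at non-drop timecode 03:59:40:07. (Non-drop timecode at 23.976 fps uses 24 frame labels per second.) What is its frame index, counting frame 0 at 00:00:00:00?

Total seconds to the label: (3 × 3600 + 59 × 60 + 40) = 14380.
Frame index = 14380 × 24 + 7 = 345127.

345127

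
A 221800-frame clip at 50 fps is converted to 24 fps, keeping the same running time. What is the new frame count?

106464 frames

Target frames = source frames × (target rate / source rate) = 221800 × (24)/(50) = 221800 × 12/25 = 106464.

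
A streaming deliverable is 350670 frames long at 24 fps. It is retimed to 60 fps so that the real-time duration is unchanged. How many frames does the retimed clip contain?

Target frames = source frames × (target rate / source rate) = 350670 × (60)/(24) = 350670 × 5/2 = 876675.

876675 frames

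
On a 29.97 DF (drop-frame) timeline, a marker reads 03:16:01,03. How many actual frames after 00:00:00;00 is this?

Complete 10-minute blocks: 19, each 17982 frames → 341658.
Remaining 6 whole minutes in the current block: 1800 + 5 × 1798 = 10790 frames.
Within the current minute: 1 × 30 + 3 − 2 = 31 (labels ;00/;01 skipped at this minute). Total = 341658 + 10790 + 31 = 352479.

352479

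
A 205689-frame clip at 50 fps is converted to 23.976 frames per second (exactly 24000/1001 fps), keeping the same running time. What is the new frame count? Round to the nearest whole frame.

Frames at target rate = 205689 × (24000/1001) / (50) = 8975520/91 ≈ 98632.088.
Nearest whole frame: 98632.

98632 frames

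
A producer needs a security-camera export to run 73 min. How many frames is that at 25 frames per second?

73 min = 4380 s.
Frames = 4380 × 25 = 109500.

109500 frames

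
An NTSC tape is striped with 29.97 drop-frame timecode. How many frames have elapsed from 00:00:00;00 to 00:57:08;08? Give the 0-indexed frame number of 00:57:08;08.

As if non-drop at 30 labels/s: (0 × 3600 + 57 × 60 + 8) × 30 + 8 = 102848.
Minute boundaries passed: 57; those not divisible by 10: 57 − 5 = 52; dropped labels = 2 × 52 = 104.
Actual frame index = 102848 − 104 = 102744.

102744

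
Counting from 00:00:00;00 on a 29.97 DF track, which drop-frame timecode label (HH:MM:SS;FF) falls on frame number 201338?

01:51:57;28

Ten DF minutes hold 17982 frames, so frame 201338 lies in block 11 (frames 197802–215783) with 3536 frames into that block.
The block's first minute is 1800 frames and the rest 1798 each; 3536 frames reaches minute 1, so 11 × 18 + 1 × 2 = 200 labels have been skipped so far.
Adding those back, label number 201338 + 200 = 201538 at 30 labels/s is 6717 s + 28 f = 1 h 51 min 57 s frame 28, i.e. 01:51:57;28.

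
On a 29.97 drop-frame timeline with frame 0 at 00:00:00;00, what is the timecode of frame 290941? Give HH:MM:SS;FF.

02:41:47;21

Each 10-minute DF block holds 10 × 60 × 30 − 9 × 2 = 17982 frames. 290941 ÷ 17982 → 16 full blocks, remainder 3229.
Within the partial block the first minute is 1800 frames and each further minute 1798, so 1 further minute boundary passed. Total skipped labels = 18 × 16 + 2 × 1 = 290.
Non-drop label index = 290941 + 290 = 291231; at 30 labels/s that is 02:41:47:21, i.e. DF 02:41:47;21.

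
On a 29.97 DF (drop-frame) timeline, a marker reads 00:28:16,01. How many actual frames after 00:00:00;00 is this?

50829

As if non-drop at 30 labels/s: (0 × 3600 + 28 × 60 + 16) × 30 + 1 = 50881.
Minute boundaries passed: 28; those not divisible by 10: 28 − 2 = 26; dropped labels = 2 × 26 = 52.
Actual frame index = 50881 − 52 = 50829.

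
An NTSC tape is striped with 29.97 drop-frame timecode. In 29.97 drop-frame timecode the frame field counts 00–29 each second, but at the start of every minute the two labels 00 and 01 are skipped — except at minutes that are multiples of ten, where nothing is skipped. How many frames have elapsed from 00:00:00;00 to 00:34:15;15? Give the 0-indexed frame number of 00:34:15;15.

Complete 10-minute blocks: 3, each 17982 frames → 53946.
Remaining 4 whole minutes in the current block: 1800 + 3 × 1798 = 7194 frames.
Within the current minute: 15 × 30 + 15 − 2 = 463 (labels ;00/;01 skipped at this minute). Total = 53946 + 7194 + 463 = 61603.

61603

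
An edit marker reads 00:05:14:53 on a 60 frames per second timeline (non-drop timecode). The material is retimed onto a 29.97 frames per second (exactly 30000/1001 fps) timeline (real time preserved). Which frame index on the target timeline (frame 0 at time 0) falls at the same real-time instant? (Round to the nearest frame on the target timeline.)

Source frame index: (0×3600 + 5×60 + 14) × 60 + 53 = 18893.
Real time: 18893 / (60) = 18893/60 s.
Target frame: (18893/60) × (30000/1001) = 1349500/143 ≈ 9437.063 → 9437.

frame 9437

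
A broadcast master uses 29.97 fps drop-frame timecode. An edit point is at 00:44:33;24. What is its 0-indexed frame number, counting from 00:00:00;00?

As if non-drop at 30 labels/s: (0 × 3600 + 44 × 60 + 33) × 30 + 24 = 80214.
Minute boundaries passed: 44; those not divisible by 10: 44 − 4 = 40; dropped labels = 2 × 40 = 80.
Actual frame index = 80214 − 80 = 80134.

80134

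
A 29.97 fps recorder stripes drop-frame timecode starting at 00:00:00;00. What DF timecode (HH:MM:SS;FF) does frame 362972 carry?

Ten DF minutes hold 17982 frames, so frame 362972 lies in block 20 (frames 359640–377621) with 3332 frames into that block.
The block's first minute is 1800 frames and the rest 1798 each; 3332 frames reaches minute 1, so 20 × 18 + 1 × 2 = 362 labels have been skipped so far.
Adding those back, label number 362972 + 362 = 363334 at 30 labels/s is 12111 s + 4 f = 3 h 21 min 51 s frame 4, i.e. 03:21:51;04.

03:21:51;04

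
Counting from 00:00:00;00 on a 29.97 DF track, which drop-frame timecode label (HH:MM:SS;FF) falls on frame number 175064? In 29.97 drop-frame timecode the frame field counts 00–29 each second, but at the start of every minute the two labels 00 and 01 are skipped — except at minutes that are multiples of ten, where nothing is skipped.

01:37:21;10

Each 10-minute DF block holds 10 × 60 × 30 − 9 × 2 = 17982 frames. 175064 ÷ 17982 → 9 full blocks, remainder 13226.
Within the partial block the first minute is 1800 frames and each further minute 1798, so 7 further minute boundaries passed. Total skipped labels = 18 × 9 + 2 × 7 = 176.
Non-drop label index = 175064 + 176 = 175240; at 30 labels/s that is 01:37:21:10, i.e. DF 01:37:21;10.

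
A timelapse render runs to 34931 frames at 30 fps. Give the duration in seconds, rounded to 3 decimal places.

1164.367 seconds

Running time = 34931 × 1/30 = 34931/30 s ≈ 1164.367 s.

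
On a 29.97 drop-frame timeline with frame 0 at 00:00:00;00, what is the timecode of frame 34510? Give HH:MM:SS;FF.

00:19:11;16

Each 10-minute DF block holds 10 × 60 × 30 − 9 × 2 = 17982 frames. 34510 ÷ 17982 → 1 full block, remainder 16528.
Within the partial block the first minute is 1800 frames and each further minute 1798, so 9 further minute boundaries passed. Total skipped labels = 18 × 1 + 2 × 9 = 36.
Non-drop label index = 34510 + 36 = 34546; at 30 labels/s that is 00:19:11:16, i.e. DF 00:19:11;16.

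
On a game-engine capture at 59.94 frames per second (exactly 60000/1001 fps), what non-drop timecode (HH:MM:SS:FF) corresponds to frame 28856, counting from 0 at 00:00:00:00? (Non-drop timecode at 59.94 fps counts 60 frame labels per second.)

00:08:00:56

28856 ÷ 60 = 480 full seconds, remainder 56 frames.
480 s = 0 h 8 min 0 s.
Timecode: 00:08:00:56.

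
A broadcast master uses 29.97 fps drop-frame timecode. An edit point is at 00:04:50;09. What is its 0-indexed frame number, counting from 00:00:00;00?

8701

As if non-drop at 30 labels/s: (0 × 3600 + 4 × 60 + 50) × 30 + 9 = 8709.
Minute boundaries passed: 4; those not divisible by 10: 4 − 0 = 4; dropped labels = 2 × 4 = 8.
Actual frame index = 8709 − 8 = 8701.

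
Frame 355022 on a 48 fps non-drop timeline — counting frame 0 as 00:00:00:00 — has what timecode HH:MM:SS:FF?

355022 ÷ 48 = 7396 full seconds, remainder 14 frames.
7396 s = 2 h 3 min 16 s.
Timecode: 02:03:16:14.

02:03:16:14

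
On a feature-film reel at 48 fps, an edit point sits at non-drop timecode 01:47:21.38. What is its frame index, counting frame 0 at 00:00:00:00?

Total seconds to the label: (1 × 3600 + 47 × 60 + 21) = 6441.
Frame index = 6441 × 48 + 38 = 309206.

frame 309206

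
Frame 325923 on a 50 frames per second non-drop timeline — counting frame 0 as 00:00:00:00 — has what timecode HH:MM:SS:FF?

325923 ÷ 50 = 6518 full seconds, remainder 23 frames.
6518 s = 1 h 48 min 38 s.
Timecode: 01:48:38:23.

01:48:38:23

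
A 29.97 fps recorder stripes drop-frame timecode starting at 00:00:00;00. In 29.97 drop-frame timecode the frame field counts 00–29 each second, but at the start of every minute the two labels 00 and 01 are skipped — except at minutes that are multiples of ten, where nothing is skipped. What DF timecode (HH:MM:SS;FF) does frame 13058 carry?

Each 10-minute DF block holds 10 × 60 × 30 − 9 × 2 = 17982 frames. 13058 ÷ 17982 → 0 full blocks, remainder 13058.
Within the partial block the first minute is 1800 frames and each further minute 1798, so 7 further minute boundaries passed. Total skipped labels = 18 × 0 + 2 × 7 = 14.
Non-drop label index = 13058 + 14 = 13072; at 30 labels/s that is 00:07:15:22, i.e. DF 00:07:15;22.

00:07:15;22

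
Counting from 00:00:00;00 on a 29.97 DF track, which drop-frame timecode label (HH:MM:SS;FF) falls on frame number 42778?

Ten DF minutes hold 17982 frames, so frame 42778 lies in block 2 (frames 35964–53945) with 6814 frames into that block.
The block's first minute is 1800 frames and the rest 1798 each; 6814 frames reaches minute 3, so 2 × 18 + 3 × 2 = 42 labels have been skipped so far.
Adding those back, label number 42778 + 42 = 42820 at 30 labels/s is 1427 s + 10 f = 0 h 23 min 47 s frame 10, i.e. 00:23:47;10.

00:23:47;10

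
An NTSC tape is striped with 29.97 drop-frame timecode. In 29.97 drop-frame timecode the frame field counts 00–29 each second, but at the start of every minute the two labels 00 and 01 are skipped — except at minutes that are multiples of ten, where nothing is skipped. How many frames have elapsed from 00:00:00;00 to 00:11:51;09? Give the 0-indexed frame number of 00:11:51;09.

21319

As if non-drop at 30 labels/s: (0 × 3600 + 11 × 60 + 51) × 30 + 9 = 21339.
Minute boundaries passed: 11; those not divisible by 10: 11 − 1 = 10; dropped labels = 2 × 10 = 20.
Actual frame index = 21339 − 20 = 21319.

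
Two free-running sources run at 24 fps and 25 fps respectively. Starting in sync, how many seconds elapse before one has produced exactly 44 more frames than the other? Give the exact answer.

The gap grows by |25 − 24| = 1 frame per second.
Time for a 44-frame gap: 44 ÷ (1) = 44 s.

44 seconds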